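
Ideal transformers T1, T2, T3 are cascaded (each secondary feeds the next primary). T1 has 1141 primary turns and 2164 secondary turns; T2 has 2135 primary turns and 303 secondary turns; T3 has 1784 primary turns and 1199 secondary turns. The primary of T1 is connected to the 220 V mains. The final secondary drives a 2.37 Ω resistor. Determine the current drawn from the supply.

I_supply ≈ 3.04 A

After T1: V = 220.00 × 2164/1141 = 417.25 V.
After T2: V = 417.25 × 303/2135 = 59.216 V.
After T3: V = 59.216 × 1199/1784 = 39.798 V.
I_load = 39.798/2.37 = 16.792 A, so P_out = 39.798 × 16.792 = 668.31 W.
All ideal ⇒ P_in = P_out, so I_supply = 668.31/220 = 3.04 A.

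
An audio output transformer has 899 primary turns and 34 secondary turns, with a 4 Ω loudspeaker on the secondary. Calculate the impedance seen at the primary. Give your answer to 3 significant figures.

Z_p ≈ 2800 Ω

Z_p = (N_p/N_s)² × Z_s = (899/34)² × 4 = 2800 Ω.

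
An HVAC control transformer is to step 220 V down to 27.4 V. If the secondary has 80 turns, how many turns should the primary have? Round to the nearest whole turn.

N_p = 642 turns

N_p/N_s = V_p/V_s, so N_p = 80 × 220/27.4 = 642.3 ≈ 642 turns.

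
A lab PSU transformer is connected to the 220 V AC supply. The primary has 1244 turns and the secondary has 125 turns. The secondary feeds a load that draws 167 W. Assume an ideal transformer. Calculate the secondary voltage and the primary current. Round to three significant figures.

V_s ≈ 22.1 V, I_p ≈ 0.759 A

V_s = V_p × N_s/N_p = 220 × 125/1244 = 22.106 V.
I_s = P/V_s = 167/22.106 = 7.5545 A.
I_p = I_s × N_s/N_p = 7.5545 × 125/1244 = 0.759 A.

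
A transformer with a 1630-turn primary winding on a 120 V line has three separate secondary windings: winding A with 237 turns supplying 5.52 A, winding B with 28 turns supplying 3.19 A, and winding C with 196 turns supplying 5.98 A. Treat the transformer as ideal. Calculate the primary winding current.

I_p ≈ 1.58 A

V_A = 120 × 237/1630 = 17.448 V; V_B = 120 × 28/1630 = 2.0613 V; V_C = 120 × 196/1630 = 14.429 V.
P_out = V_A I_A + V_B I_B + V_C I_C = 17.448×5.52 + 2.0613×3.19 + 14.429×5.98 = 96.312 + 6.5757 + 86.288 = 189.18 W.
Ideal ⇒ P_in = P_out, so I_p = P_out/V_p = 189.18/120 = 1.58 A.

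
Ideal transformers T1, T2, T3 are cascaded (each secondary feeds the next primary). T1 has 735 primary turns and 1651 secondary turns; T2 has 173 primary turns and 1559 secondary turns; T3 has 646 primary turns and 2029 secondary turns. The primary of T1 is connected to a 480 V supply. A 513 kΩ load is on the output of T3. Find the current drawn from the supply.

Secondary of T1: V = 480.00 × 1651/735 = 1078.2 V.
Secondary of T2: V = 1078.2 × 1559/173 = 9716.3 V.
Secondary of T3: V = 9716.3 × 2029/646 = 30518 V.
I_load = 30518/513000 = 0.059489 A, so P_out = 30518 × 0.059489 = 1815.4 W.
All ideal ⇒ P_in = P_out, so I_supply = 1815.4/480 = 3.78 A.

I_supply ≈ 3.78 A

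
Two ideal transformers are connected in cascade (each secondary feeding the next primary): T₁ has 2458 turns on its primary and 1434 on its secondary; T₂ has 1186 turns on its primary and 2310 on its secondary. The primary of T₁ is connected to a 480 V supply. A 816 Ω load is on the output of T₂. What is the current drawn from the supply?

Secondary of T₁: V = 480.00 × 1434/2458 = 280.03 V.
Secondary of T₂: V = 280.03 × 2310/1186 = 545.43 V.
I_load = 545.43/816 = 0.66841 A, so P_out = 545.43 × 0.66841 = 364.57 W.
All ideal ⇒ P_in = P_out, so I_supply = 364.57/480 = 0.760 A.

I_supply ≈ 0.760 A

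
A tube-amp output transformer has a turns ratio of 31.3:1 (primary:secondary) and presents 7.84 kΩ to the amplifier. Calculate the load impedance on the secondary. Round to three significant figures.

Z_s = Z_p/(N_p/N_s)² = 7840/31.3² = 8.00 Ω.

Z_s ≈ 8.00 Ω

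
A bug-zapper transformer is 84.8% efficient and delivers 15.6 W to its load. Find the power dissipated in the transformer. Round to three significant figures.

P_loss ≈ 2.80 W

P_in = P_out/η = 15.6/0.848 = 18.3962 W.
P_loss = P_in − P_out = 18.3962 − 15.6 = 2.80 W.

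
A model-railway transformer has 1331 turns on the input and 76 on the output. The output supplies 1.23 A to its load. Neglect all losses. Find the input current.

I_in ≈ 0.0702 A

For an ideal transformer I_in/I_out = N_out/N_in, so I_in = 1.23 × 76/1331 = 0.0702 A.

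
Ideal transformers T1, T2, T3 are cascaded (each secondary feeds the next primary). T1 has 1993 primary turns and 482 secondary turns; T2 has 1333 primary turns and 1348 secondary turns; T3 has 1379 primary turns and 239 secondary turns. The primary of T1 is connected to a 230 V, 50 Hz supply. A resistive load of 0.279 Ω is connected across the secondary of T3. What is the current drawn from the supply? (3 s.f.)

I_supply ≈ 1.48 A

Secondary of T1: V = 230.00 × 482/1993 = 55.625 V.
Secondary of T2: V = 55.625 × 1348/1333 = 56.251 V.
Secondary of T3: V = 56.251 × 239/1379 = 9.7490 V.
I_load = 9.7490/0.279 = 34.943 A, so P_out = 9.7490 × 34.943 = 340.66 W.
All ideal ⇒ P_in = P_out, so I_supply = 340.66/230 = 1.48 A.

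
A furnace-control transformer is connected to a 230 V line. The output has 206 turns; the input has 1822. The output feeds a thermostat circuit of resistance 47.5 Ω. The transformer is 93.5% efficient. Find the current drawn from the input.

I_in ≈ 0.0662 A

V_out = 230 × 206/1822 = 26.004 V.
I_out = V_out/R = 26.004/47.5 = 0.54746 A.
P_out = V_out I_out = 26.004 × 0.54746 = 14.236 W.
P_in = P_out/η = 14.236/0.935 = 15.226 W.
I_in = P_in/V_in = 15.226/230 = 0.0662 A.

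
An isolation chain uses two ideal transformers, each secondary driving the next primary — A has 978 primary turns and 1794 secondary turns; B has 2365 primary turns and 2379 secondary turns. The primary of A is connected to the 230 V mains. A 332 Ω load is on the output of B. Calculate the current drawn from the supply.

After A: V = 230.00 × 1794/978 = 421.90 V.
After B: V = 421.90 × 2379/2365 = 424.40 V.
I_load = 424.40/332 = 1.2783 A, so P_out = 424.40 × 1.2783 = 542.51 W.
All ideal ⇒ P_in = P_out, so I_supply = 542.51/230 = 2.36 A.

I_supply ≈ 2.36 A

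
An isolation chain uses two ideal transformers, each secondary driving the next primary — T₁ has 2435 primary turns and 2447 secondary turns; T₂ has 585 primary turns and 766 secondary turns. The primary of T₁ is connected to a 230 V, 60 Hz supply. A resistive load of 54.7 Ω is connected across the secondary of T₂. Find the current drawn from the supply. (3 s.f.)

After T₁: V = 230.00 × 2447/2435 = 231.13 V.
After T₂: V = 231.13 × 766/585 = 302.65 V.
I_load = 302.65/54.7 = 5.5328 A, so P_out = 302.65 × 5.5328 = 1674.5 W.
All ideal ⇒ P_in = P_out, so I_supply = 1674.5/230 = 7.28 A.

I_supply ≈ 7.28 A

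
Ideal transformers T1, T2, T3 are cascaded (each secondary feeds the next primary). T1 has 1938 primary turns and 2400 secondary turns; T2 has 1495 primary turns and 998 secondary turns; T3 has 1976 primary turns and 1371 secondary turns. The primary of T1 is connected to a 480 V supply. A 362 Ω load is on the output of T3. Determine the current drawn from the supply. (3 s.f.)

After T1: V = 480.00 × 2400/1938 = 594.43 V.
After T2: V = 594.43 × 998/1495 = 396.81 V.
After T3: V = 396.81 × 1371/1976 = 275.32 V.
I_load = 275.32/362 = 0.76055 A, so P_out = 275.32 × 0.76055 = 209.40 W.
All ideal ⇒ P_in = P_out, so I_supply = 209.40/480 = 0.436 A.

I_supply ≈ 0.436 A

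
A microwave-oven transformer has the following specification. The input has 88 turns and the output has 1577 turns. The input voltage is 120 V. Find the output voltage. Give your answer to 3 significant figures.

V_out/V_in = N_out/N_in, so V_out = 120 × 1577/88 = 2150 V.

V_out ≈ 2150 V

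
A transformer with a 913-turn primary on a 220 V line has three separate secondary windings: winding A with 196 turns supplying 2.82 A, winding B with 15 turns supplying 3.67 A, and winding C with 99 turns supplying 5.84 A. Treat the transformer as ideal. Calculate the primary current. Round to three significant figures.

V_A = 220 × 196/913 = 47.229 V; V_B = 220 × 15/913 = 3.6145 V; V_C = 220 × 99/913 = 23.855 V.
P_out = V_A I_A + V_B I_B + V_C I_C = 47.229×2.82 + 3.6145×3.67 + 23.855×5.84 = 133.19 + 13.265 + 139.32 = 285.77 W.
Ideal ⇒ P_in = P_out, so I_p = P_out/V_p = 285.77/220 = 1.30 A.

I_p ≈ 1.30 A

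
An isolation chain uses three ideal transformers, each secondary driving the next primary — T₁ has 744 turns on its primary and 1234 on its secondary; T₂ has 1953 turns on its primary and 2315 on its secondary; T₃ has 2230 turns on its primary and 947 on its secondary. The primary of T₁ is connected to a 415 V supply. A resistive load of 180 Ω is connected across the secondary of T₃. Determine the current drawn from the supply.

Secondary of T₁: V = 415.00 × 1234/744 = 688.32 V.
Secondary of T₂: V = 688.32 × 2315/1953 = 815.90 V.
Secondary of T₃: V = 815.90 × 947/2230 = 346.48 V.
I_load = 346.48/180 = 1.9249 A, so P_out = 346.48 × 1.9249 = 666.95 W.
All ideal ⇒ P_in = P_out, so I_supply = 666.95/415 = 1.61 A.

I_supply ≈ 1.61 A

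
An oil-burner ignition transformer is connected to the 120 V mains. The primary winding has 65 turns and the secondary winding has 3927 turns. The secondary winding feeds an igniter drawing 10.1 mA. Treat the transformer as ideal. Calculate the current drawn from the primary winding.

I_p ≈ 0.610 A

For an ideal transformer I_p N_p = I_s N_s, so I_p = 0.0101 × 3927/65 = 0.610 A.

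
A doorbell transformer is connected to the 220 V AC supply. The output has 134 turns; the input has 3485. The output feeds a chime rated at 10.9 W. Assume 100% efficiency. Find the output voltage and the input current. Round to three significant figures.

V_out = V_in × N_out/N_in = 220 × 134/3485 = 8.4591 V.
I_out = P/V_out = 10.9/8.4591 = 1.2886 A.
I_in = I_out × N_out/N_in = 1.2886 × 134/3485 = 0.0495 A.

V_out ≈ 8.46 V, I_in ≈ 0.0495 A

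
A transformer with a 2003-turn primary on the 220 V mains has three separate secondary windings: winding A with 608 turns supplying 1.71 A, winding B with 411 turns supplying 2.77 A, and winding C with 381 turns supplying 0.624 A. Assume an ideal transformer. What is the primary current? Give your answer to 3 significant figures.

I_p ≈ 1.21 A

V_A = 220 × 608/2003 = 66.780 V; V_B = 220 × 411/2003 = 45.142 V; V_C = 220 × 381/2003 = 41.847 V.
P_out = V_A I_A + V_B I_B + V_C I_C = 66.780×1.71 + 45.142×2.77 + 41.847×0.624 = 114.19 + 125.04 + 26.113 = 265.35 W.
Ideal ⇒ P_in = P_out, so I_p = P_out/V_p = 265.35/220 = 1.21 A.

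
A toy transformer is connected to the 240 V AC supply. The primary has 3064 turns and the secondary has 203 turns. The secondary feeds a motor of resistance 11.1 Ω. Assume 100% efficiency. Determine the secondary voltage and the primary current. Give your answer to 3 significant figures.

V_s ≈ 15.9 V, I_p ≈ 0.0949 A

V_s = V_p × N_s/N_p = 240 × 203/3064 = 15.901 V.
I_s = V_s/R = 15.901/11.1 = 1.4325 A.
I_p = I_s × N_s/N_p = 1.4325 × 203/3064 = 0.0949 A.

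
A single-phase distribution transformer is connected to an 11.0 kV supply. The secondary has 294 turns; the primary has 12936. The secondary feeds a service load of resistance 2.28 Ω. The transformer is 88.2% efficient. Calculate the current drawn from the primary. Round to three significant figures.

V_s = 11000 × 294/12936 = 250.00 V.
I_s = V_s/R = 250.00/2.28 = 109.65 A.
P_out = V_s I_s = 250.00 × 109.65 = 27412 W.
P_in = P_out/η = 27412/0.882 = 31080 W.
I_p = P_in/V_p = 31080/11000 = 2.83 A.

I_p ≈ 2.83 A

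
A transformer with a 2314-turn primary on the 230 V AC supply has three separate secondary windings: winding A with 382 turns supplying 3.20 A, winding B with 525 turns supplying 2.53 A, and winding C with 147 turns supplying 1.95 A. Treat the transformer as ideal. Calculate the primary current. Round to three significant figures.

I_p ≈ 1.23 A

V_A = 230 × 382/2314 = 37.969 V; V_B = 230 × 525/2314 = 52.182 V; V_C = 230 × 147/2314 = 14.611 V.
P_out = V_A I_A + V_B I_B + V_C I_C = 37.969×3.20 + 52.182×2.53 + 14.611×1.95 = 121.50 + 132.02 + 28.492 = 282.01 W.
Ideal ⇒ P_in = P_out, so I_p = P_out/V_p = 282.01/230 = 1.23 A.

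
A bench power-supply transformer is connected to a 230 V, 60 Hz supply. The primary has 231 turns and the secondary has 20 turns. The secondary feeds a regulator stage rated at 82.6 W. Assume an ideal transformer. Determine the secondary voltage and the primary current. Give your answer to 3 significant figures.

V_s ≈ 19.9 V, I_p ≈ 0.359 A

V_s = V_p × N_s/N_p = 230 × 20/231 = 19.913 V.
I_s = P/V_s = 82.6/19.913 = 4.1480 A.
I_p = I_s × N_s/N_p = 4.1480 × 20/231 = 0.359 A.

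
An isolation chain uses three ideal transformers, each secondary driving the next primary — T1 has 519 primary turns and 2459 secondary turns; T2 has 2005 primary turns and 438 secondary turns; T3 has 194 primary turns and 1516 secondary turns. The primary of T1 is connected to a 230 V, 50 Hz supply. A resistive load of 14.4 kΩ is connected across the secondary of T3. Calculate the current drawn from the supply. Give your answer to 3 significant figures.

I_supply ≈ 1.04 A

After T1: V = 230.00 × 2459/519 = 1089.7 V.
After T2: V = 1089.7 × 438/2005 = 238.06 V.
After T3: V = 238.06 × 1516/194 = 1860.3 V.
I_load = 1860.3/14400 = 0.12919 A, so P_out = 1860.3 × 0.12919 = 240.32 W.
All ideal ⇒ P_in = P_out, so I_supply = 240.32/230 = 1.04 A.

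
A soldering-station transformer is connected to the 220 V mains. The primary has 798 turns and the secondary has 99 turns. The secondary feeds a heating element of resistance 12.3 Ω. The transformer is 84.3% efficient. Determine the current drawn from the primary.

I_p ≈ 0.327 A

V_s = 220 × 99/798 = 27.293 V.
I_s = V_s/R = 27.293/12.3 = 2.2190 A.
P_out = V_s I_s = 27.293 × 2.2190 = 60.563 W.
P_in = P_out/η = 60.563/0.843 = 71.842 W.
I_p = P_in/V_p = 71.842/220 = 0.327 A.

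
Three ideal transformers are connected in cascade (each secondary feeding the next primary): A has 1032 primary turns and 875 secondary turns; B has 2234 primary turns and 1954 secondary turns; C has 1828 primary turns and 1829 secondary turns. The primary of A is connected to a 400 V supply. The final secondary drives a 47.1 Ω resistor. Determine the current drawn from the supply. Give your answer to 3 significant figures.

I_supply ≈ 4.68 A

After A: V = 400.00 × 875/1032 = 339.15 V.
After B: V = 339.15 × 1954/2234 = 296.64 V.
After C: V = 296.64 × 1829/1828 = 296.80 V.
I_load = 296.80/47.1 = 6.3015 A, so P_out = 296.80 × 6.3015 = 1870.3 W.
All ideal ⇒ P_in = P_out, so I_supply = 1870.3/400 = 4.68 A.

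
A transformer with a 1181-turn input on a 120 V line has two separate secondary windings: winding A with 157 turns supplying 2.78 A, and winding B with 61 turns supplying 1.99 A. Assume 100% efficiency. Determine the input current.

I_in ≈ 0.472 A

V_A = 120 × 157/1181 = 15.953 V; V_B = 120 × 61/1181 = 6.1981 V.
P_out = V_A I_A + V_B I_B = 15.953×2.78 + 6.1981×1.99 = 44.348 + 12.334 = 56.682 W.
Ideal ⇒ P_in = P_out, so I_in = P_out/V_in = 56.682/120 = 0.472 A.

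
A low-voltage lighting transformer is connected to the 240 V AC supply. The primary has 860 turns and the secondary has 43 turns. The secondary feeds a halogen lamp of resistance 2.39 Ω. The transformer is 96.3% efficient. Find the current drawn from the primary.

I_p ≈ 0.261 A

V_s = 240 × 43/860 = 12.000 V.
I_s = V_s/R = 12.000/2.39 = 5.0209 A.
P_out = V_s I_s = 12.000 × 5.0209 = 60.251 W.
P_in = P_out/η = 60.251/0.963 = 62.566 W.
I_p = P_in/V_p = 62.566/240 = 0.261 A.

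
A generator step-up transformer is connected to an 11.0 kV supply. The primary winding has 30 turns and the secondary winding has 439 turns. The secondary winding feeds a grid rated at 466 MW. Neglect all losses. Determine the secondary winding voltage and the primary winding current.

V_s ≈ 161000 V, I_p ≈ 42400 A

V_s = V_p × N_s/N_p = 11000 × 439/30 = 160970 V.
I_s = P/V_s = 4.66×10^8/160970 = 2895.0 A.
I_p = I_s × N_s/N_p = 2895.0 × 439/30 = 42400 A.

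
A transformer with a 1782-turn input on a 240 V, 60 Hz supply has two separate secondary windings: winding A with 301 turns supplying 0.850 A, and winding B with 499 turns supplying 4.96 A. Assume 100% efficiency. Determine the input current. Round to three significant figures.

V_A = 240 × 301/1782 = 40.539 V; V_B = 240 × 499/1782 = 67.205 V.
P_out = V_A I_A + V_B I_B = 40.539×0.850 + 67.205×4.96 = 34.458 + 333.34 = 367.80 W.
Ideal ⇒ P_in = P_out, so I_in = P_out/V_in = 367.80/240 = 1.53 A.

I_in ≈ 1.53 A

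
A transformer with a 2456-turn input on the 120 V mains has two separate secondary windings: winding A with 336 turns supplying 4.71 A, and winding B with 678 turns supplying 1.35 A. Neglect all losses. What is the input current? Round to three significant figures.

V_A = 120 × 336/2456 = 16.417 V; V_B = 120 × 678/2456 = 33.127 V.
P_out = V_A I_A + V_B I_B = 16.417×4.71 + 33.127×1.35 = 77.324 + 44.721 = 122.05 W.
Ideal ⇒ P_in = P_out, so I_in = P_out/V_in = 122.05/120 = 1.02 A.

I_in ≈ 1.02 A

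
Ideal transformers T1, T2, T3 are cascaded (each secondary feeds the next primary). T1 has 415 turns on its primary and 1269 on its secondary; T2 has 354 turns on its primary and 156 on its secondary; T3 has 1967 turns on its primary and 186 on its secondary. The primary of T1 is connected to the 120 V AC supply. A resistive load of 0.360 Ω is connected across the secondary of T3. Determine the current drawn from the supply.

After T1: V = 120.00 × 1269/415 = 366.94 V.
After T2: V = 366.94 × 156/354 = 161.70 V.
After T3: V = 161.70 × 186/1967 = 15.291 V.
I_load = 15.291/0.360 = 42.474 A, so P_out = 15.291 × 42.474 = 649.45 W.
All ideal ⇒ P_in = P_out, so I_supply = 649.45/120 = 5.41 A.

I_supply ≈ 5.41 A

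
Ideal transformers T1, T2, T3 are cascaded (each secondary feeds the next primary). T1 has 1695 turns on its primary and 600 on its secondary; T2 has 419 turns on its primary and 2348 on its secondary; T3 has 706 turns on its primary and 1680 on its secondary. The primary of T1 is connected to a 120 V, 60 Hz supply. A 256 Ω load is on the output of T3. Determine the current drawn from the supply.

I_supply ≈ 10.4 A

Secondary of T1: V = 120.00 × 600/1695 = 42.478 V.
Secondary of T2: V = 42.478 × 2348/419 = 238.04 V.
Secondary of T3: V = 238.04 × 1680/706 = 566.44 V.
I_load = 566.44/256 = 2.2126 A, so P_out = 566.44 × 2.2126 = 1253.3 W.
All ideal ⇒ P_in = P_out, so I_supply = 1253.3/120 = 10.4 A.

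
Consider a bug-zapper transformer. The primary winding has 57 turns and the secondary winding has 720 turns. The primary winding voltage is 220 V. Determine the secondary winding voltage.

V_s/V_p = N_s/N_p, so V_s = 220 × 720/57 = 2780 V.

V_s ≈ 2780 V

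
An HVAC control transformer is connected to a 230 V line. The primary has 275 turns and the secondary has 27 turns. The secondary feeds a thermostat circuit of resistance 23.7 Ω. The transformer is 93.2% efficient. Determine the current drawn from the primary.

V_s = 230 × 27/275 = 22.582 V.
I_s = V_s/R = 22.582/23.7 = 0.95282 A.
P_out = V_s I_s = 22.582 × 0.95282 = 21.516 W.
P_in = P_out/η = 21.516/0.932 = 23.086 W.
I_p = P_in/V_p = 23.086/230 = 0.100 A.

I_p ≈ 0.100 A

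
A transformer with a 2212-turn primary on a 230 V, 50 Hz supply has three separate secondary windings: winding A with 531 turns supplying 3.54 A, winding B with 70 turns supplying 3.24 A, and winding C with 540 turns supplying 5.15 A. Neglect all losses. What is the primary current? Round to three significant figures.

I_p ≈ 2.21 A

V_A = 230 × 531/2212 = 55.212 V; V_B = 230 × 70/2212 = 7.2785 V; V_C = 230 × 540/2212 = 56.148 V.
P_out = V_A I_A + V_B I_B + V_C I_C = 55.212×3.54 + 7.2785×3.24 + 56.148×5.15 = 195.45 + 23.582 + 289.16 = 508.20 W.
Ideal ⇒ P_in = P_out, so I_p = P_out/V_p = 508.20/230 = 2.21 A.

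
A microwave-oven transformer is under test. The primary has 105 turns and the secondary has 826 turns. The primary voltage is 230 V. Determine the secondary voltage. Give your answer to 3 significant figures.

V_s ≈ 1810 V

V_s/V_p = N_s/N_p, so V_s = 230 × 826/105 = 1810 V.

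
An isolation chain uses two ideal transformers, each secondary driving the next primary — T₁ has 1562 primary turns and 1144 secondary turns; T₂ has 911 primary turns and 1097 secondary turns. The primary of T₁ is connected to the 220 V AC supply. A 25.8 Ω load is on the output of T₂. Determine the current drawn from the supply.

I_supply ≈ 6.63 A

Secondary of T₁: V = 220.00 × 1144/1562 = 161.13 V.
Secondary of T₂: V = 161.13 × 1097/911 = 194.02 V.
I_load = 194.02/25.8 = 7.5203 A, so P_out = 194.02 × 7.5203 = 1459.1 W.
All ideal ⇒ P_in = P_out, so I_supply = 1459.1/220 = 6.63 A.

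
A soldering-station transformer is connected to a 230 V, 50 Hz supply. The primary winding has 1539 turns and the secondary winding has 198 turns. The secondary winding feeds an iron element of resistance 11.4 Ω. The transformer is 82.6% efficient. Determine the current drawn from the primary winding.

V_s = 230 × 198/1539 = 29.591 V.
I_s = V_s/R = 29.591/11.4 = 2.5957 A.
P_out = V_s I_s = 29.591 × 2.5957 = 76.808 W.
P_in = P_out/η = 76.808/0.826 = 92.987 W.
I_p = P_in/V_p = 92.987/230 = 0.404 A.

I_p ≈ 0.404 A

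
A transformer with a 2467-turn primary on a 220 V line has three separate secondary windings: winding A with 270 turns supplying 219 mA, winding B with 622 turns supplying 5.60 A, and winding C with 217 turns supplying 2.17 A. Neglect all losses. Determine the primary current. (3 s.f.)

V_A = 220 × 270/2467 = 24.078 V; V_B = 220 × 622/2467 = 55.468 V; V_C = 220 × 217/2467 = 19.351 V.
P_out = V_A I_A + V_B I_B + V_C I_C = 24.078×0.219 + 55.468×5.60 + 19.351×2.17 = 5.2730 + 310.62 + 41.993 = 357.89 W.
Ideal ⇒ P_in = P_out, so I_p = P_out/V_p = 357.89/220 = 1.63 A.

I_p ≈ 1.63 A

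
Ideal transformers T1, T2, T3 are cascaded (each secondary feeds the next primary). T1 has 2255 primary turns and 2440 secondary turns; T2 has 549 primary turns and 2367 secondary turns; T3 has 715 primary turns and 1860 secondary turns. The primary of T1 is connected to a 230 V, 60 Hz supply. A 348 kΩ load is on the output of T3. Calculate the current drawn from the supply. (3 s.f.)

After T1: V = 230.00 × 2440/2255 = 248.87 V.
After T2: V = 248.87 × 2367/549 = 1073.0 V.
After T3: V = 1073.0 × 1860/715 = 2791.3 V.
I_load = 2791.3/348000 = 0.0080209 A, so P_out = 2791.3 × 0.0080209 = 22.389 W.
All ideal ⇒ P_in = P_out, so I_supply = 22.389/230 = 0.0973 A.

I_supply ≈ 0.0973 A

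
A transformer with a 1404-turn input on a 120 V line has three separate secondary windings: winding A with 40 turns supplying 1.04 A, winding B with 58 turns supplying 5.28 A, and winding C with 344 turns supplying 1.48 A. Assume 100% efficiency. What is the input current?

V_A = 120 × 40/1404 = 3.4188 V; V_B = 120 × 58/1404 = 4.9573 V; V_C = 120 × 344/1404 = 29.402 V.
P_out = V_A I_A + V_B I_B + V_C I_C = 3.4188×1.04 + 4.9573×5.28 + 29.402×1.48 = 3.5556 + 26.174 + 43.515 = 73.244 W.
Ideal ⇒ P_in = P_out, so I_in = P_out/V_in = 73.244/120 = 0.610 A.

I_in ≈ 0.610 A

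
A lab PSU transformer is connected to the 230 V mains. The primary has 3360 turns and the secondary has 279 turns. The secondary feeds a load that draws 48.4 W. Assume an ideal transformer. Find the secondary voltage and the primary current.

V_s ≈ 19.1 V, I_p ≈ 0.210 A

V_s = V_p × N_s/N_p = 230 × 279/3360 = 19.098 V.
I_s = P/V_s = 48.4/19.098 = 2.5343 A.
I_p = I_s × N_s/N_p = 2.5343 × 279/3360 = 0.210 A.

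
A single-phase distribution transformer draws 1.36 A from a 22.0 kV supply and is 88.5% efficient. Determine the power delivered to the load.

P_out ≈ 26500 W

P_in = V_p I_p = 22000 × 1.36 = 29920 W.
P_out = η P_in = 0.885 × 29920 = 26500 W.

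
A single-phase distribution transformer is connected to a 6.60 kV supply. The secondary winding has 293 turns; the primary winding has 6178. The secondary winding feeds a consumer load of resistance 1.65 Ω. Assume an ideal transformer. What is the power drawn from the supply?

P ≈ 59400 W

V_s = V_p × N_s/N_p = 6600 × 293/6178 = 313.01 V.
I_s = V_s/R = 313.01/1.65 = 189.71 A.
I_p = I_s × N_s/N_p = 189.71 × 293/6178 = 8.9970 A.
P = V_p I_p = 6600 × 8.9970 = 59400 W.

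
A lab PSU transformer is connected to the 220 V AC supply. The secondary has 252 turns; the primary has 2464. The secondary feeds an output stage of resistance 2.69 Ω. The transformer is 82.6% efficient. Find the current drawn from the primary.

V_s = 220 × 252/2464 = 22.500 V.
I_s = V_s/R = 22.500/2.69 = 8.3643 A.
P_out = V_s I_s = 22.500 × 8.3643 = 188.20 W.
P_in = P_out/η = 188.20/0.826 = 227.84 W.
I_p = P_in/V_p = 227.84/220 = 1.04 A.

I_p ≈ 1.04 A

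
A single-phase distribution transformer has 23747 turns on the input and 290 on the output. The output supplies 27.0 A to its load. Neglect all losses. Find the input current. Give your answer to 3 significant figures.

I_in ≈ 0.330 A

For an ideal transformer I_in/I_out = N_out/N_in, so I_in = 27.0 × 290/23747 = 0.330 A.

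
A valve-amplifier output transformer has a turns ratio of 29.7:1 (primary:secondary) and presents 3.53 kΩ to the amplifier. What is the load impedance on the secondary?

Z_s = Z_p/(N_p/N_s)² = 3530/29.7² = 4.00 Ω.

Z_s ≈ 4.00 Ω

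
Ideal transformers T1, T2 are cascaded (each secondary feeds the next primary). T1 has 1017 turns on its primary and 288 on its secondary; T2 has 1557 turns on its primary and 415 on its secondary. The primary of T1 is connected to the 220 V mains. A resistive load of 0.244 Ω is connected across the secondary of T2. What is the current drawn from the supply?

After T1: V = 220.00 × 288/1017 = 62.301 V.
After T2: V = 62.301 × 415/1557 = 16.606 V.
I_load = 16.606/0.244 = 68.056 A, so P_out = 16.606 × 68.056 = 1130.1 W.
All ideal ⇒ P_in = P_out, so I_supply = 1130.1/220 = 5.14 A.

I_supply ≈ 5.14 A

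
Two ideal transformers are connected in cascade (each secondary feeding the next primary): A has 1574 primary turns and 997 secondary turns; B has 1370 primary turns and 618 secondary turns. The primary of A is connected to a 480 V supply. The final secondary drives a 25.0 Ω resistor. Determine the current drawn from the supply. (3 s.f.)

I_supply ≈ 1.57 A

After A: V = 480.00 × 997/1574 = 304.04 V.
After B: V = 304.04 × 618/1370 = 137.15 V.
I_load = 137.15/25.0 = 5.4860 A, so P_out = 137.15 × 5.4860 = 752.42 W.
All ideal ⇒ P_in = P_out, so I_supply = 752.42/480 = 1.57 A.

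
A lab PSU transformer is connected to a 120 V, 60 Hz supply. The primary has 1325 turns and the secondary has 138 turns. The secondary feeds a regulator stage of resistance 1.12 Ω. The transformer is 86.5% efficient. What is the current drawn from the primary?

V_s = 120 × 138/1325 = 12.498 V.
I_s = V_s/R = 12.498/1.12 = 11.159 A.
P_out = V_s I_s = 12.498 × 11.159 = 139.47 W.
P_in = P_out/η = 139.47/0.865 = 161.23 W.
I_p = P_in/V_p = 161.23/120 = 1.34 A.

I_p ≈ 1.34 A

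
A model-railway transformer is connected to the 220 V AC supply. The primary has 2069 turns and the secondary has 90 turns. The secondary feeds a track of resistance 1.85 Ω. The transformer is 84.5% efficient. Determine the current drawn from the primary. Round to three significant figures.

I_p ≈ 0.266 A

V_s = 220 × 90/2069 = 9.5698 V.
I_s = V_s/R = 9.5698/1.85 = 5.1729 A.
P_out = V_s I_s = 9.5698 × 5.1729 = 49.504 W.
P_in = P_out/η = 49.504/0.845 = 58.584 W.
I_p = P_in/V_p = 58.584/220 = 0.266 A.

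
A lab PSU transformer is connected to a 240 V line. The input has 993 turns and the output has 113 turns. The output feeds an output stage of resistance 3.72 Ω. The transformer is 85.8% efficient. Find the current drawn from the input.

V_out = 240 × 113/993 = 27.311 V.
I_out = V_out/R = 27.311/3.72 = 7.3417 A.
P_out = V_out I_out = 27.311 × 7.3417 = 200.51 W.
P_in = P_out/η = 200.51/0.858 = 233.70 W.
I_in = P_in/V_in = 233.70/240 = 0.974 A.

I_in ≈ 0.974 A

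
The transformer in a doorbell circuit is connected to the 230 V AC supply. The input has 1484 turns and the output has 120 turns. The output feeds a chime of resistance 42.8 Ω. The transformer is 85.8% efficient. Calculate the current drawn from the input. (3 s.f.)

V_out = 230 × 120/1484 = 18.598 V.
I_out = V_out/R = 18.598/42.8 = 0.43454 A.
P_out = V_out I_out = 18.598 × 0.43454 = 8.0818 W.
P_in = P_out/η = 8.0818/0.858 = 9.4193 W.
I_in = P_in/V_in = 9.4193/230 = 0.0410 A.

I_in ≈ 0.0410 A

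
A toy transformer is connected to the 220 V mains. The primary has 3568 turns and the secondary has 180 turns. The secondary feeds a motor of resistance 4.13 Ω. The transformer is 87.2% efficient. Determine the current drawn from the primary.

I_p ≈ 0.155 A

V_s = 220 × 180/3568 = 11.099 V.
I_s = V_s/R = 11.099/4.13 = 2.6873 A.
P_out = V_s I_s = 11.099 × 2.6873 = 29.826 W.
P_in = P_out/η = 29.826/0.872 = 34.204 W.
I_p = P_in/V_p = 34.204/220 = 0.155 A.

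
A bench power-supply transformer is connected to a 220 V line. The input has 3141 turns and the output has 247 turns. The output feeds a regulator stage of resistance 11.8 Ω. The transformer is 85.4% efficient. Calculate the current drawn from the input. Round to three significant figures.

I_in ≈ 0.135 A

V_out = 220 × 247/3141 = 17.300 V.
I_out = V_out/R = 17.300/11.8 = 1.4661 A.
P_out = V_out I_out = 17.300 × 1.4661 = 25.364 W.
P_in = P_out/η = 25.364/0.854 = 29.700 W.
I_in = P_in/V_in = 29.700/220 = 0.135 A.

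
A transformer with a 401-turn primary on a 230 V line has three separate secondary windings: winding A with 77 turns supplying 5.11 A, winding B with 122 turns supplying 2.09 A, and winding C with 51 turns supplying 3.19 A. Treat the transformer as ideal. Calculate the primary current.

I_p ≈ 2.02 A

V_A = 230 × 77/401 = 44.165 V; V_B = 230 × 122/401 = 69.975 V; V_C = 230 × 51/401 = 29.252 V.
P_out = V_A I_A + V_B I_B + V_C I_C = 44.165×5.11 + 69.975×2.09 + 29.252×3.19 = 225.68 + 146.25 + 93.313 = 465.24 W.
Ideal ⇒ P_in = P_out, so I_p = P_out/V_p = 465.24/230 = 2.02 A.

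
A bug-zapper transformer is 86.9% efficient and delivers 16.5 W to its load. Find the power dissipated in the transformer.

P_loss ≈ 2.49 W

P_in = P_out/η = 16.5/0.869 = 18.9873 W.
P_loss = P_in − P_out = 18.9873 − 16.5 = 2.49 W.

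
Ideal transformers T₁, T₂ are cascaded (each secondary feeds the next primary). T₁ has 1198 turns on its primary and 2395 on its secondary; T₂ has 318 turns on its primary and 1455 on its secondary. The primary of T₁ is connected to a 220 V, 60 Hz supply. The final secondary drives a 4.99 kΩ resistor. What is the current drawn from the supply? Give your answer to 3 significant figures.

Secondary of T₁: V = 220.00 × 2395/1198 = 439.82 V.
Secondary of T₂: V = 439.82 × 1455/318 = 2012.4 V.
I_load = 2012.4/4990 = 0.40328 A, so P_out = 2012.4 × 0.40328 = 811.55 W.
All ideal ⇒ P_in = P_out, so I_supply = 811.55/220 = 3.69 A.

I_supply ≈ 3.69 A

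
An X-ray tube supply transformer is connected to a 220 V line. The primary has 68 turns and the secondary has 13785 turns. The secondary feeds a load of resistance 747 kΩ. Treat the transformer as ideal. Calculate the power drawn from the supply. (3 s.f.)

V_s = V_p × N_s/N_p = 220 × 13785/68 = 44599 V.
I_s = V_s/R = 44599/747000 = 0.059704 A.
I_p = I_s × N_s/N_p = 0.059704 × 13785/68 = 12.103 A.
P = V_p I_p = 220 × 12.103 = 2660 W.

P ≈ 2660 W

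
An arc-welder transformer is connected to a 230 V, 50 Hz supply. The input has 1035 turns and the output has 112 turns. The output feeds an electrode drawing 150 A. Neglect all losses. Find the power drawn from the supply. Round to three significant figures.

I_in = I_out × N_out/N_in = 150 × 112/1035 = 16.232 A.
P = V_in I_in = 230 × 16.232 = 3730 W.

P ≈ 3730 W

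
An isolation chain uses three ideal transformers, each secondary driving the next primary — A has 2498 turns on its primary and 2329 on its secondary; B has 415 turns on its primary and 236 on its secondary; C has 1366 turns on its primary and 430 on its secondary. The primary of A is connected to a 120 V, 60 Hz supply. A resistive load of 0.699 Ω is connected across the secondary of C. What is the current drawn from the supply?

I_supply ≈ 4.78 A

Secondary of A: V = 120.00 × 2329/2498 = 111.88 V.
Secondary of B: V = 111.88 × 236/415 = 63.624 V.
Secondary of C: V = 63.624 × 430/1366 = 20.028 V.
I_load = 20.028/0.699 = 28.653 A, so P_out = 20.028 × 28.653 = 573.86 W.
All ideal ⇒ P_in = P_out, so I_supply = 573.86/120 = 4.78 A.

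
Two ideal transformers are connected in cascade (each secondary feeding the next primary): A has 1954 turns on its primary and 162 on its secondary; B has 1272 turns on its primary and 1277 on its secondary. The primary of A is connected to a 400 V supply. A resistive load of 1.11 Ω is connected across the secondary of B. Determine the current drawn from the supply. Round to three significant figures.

After A: V = 400.00 × 162/1954 = 33.163 V.
After B: V = 33.163 × 1277/1272 = 33.293 V.
I_load = 33.293/1.11 = 29.994 A, so P_out = 33.293 × 29.994 = 998.59 W.
All ideal ⇒ P_in = P_out, so I_supply = 998.59/400 = 2.50 A.

I_supply ≈ 2.50 A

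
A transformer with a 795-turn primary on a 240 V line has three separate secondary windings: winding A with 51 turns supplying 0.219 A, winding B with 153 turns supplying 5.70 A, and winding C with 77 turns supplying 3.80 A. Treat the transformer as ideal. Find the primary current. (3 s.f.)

V_A = 240 × 51/795 = 15.396 V; V_B = 240 × 153/795 = 46.189 V; V_C = 240 × 77/795 = 23.245 V.
P_out = V_A I_A + V_B I_B + V_C I_C = 15.396×0.219 + 46.189×5.70 + 23.245×3.80 = 3.3718 + 263.28 + 88.332 = 354.98 W.
Ideal ⇒ P_in = P_out, so I_p = P_out/V_p = 354.98/240 = 1.48 A.

I_p ≈ 1.48 A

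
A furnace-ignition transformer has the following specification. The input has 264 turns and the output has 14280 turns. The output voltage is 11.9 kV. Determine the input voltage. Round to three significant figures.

V_in ≈ 220 V

V_in/V_out = N_in/N_out, so V_in = 11900 × 264/14280 = 220 V.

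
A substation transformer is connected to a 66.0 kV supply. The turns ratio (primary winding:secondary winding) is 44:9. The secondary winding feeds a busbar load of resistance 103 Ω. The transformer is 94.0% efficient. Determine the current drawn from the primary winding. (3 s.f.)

I_p ≈ 28.5 A

V_s = 66000 × 9/44 = 13500 V.
I_s = V_s/R = 13500/103 = 131.07 A.
P_out = V_s I_s = 13500 × 131.07 = 1.7694×10^6 W.
P_in = P_out/η = 1.7694×10^6/0.940 = 1.8824×10^6 W.
I_p = P_in/V_p = 1.8824×10^6/66000 = 28.5 A.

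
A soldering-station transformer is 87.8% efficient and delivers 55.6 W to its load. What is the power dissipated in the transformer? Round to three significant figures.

P_loss ≈ 7.73 W

P_in = P_out/η = 55.6/0.878 = 63.3257 W.
P_loss = P_in − P_out = 63.3257 − 55.6 = 7.73 W.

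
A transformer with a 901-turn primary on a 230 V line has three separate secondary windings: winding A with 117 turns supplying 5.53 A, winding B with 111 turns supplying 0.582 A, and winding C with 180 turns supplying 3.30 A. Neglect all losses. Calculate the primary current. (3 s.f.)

V_A = 230 × 117/901 = 29.867 V; V_B = 230 × 111/901 = 28.335 V; V_C = 230 × 180/901 = 45.949 V.
P_out = V_A I_A + V_B I_B + V_C I_C = 29.867×5.53 + 28.335×0.582 + 45.949×3.30 = 165.16 + 16.491 + 151.63 = 333.29 W.
Ideal ⇒ P_in = P_out, so I_p = P_out/V_p = 333.29/230 = 1.45 A.

I_p ≈ 1.45 A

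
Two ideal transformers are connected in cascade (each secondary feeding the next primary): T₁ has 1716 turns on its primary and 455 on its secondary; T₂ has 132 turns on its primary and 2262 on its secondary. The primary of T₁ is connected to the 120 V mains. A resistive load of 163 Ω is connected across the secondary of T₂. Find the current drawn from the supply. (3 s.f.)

I_supply ≈ 15.2 A

After T₁: V = 120.00 × 455/1716 = 31.818 V.
After T₂: V = 31.818 × 2262/132 = 545.25 V.
I_load = 545.25/163 = 3.3451 A, so P_out = 545.25 × 3.3451 = 1823.9 W.
All ideal ⇒ P_in = P_out, so I_supply = 1823.9/120 = 15.2 A.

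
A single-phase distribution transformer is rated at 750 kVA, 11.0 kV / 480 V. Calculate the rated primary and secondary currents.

I_p = S/V_p = 750000/11000 = 68.2 A.
I_s = S/V_s = 750000/480 = 1560 A.

I_p ≈ 68.2 A, I_s ≈ 1560 A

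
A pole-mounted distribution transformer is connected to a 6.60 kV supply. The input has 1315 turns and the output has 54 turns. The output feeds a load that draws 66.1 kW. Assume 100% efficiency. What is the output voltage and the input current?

V_out ≈ 271 V, I_in ≈ 10.0 A

V_out = V_in × N_out/N_in = 6600 × 54/1315 = 271.03 V.
I_out = P/V_out = 66100/271.03 = 243.89 A.
I_in = I_out × N_out/N_in = 243.89 × 54/1315 = 10.0 A.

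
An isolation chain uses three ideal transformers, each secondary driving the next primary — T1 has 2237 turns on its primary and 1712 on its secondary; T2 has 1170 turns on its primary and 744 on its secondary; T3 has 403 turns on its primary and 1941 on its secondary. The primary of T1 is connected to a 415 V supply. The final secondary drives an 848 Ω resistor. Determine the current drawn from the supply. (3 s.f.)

I_supply ≈ 2.69 A

After T1: V = 415.00 × 1712/2237 = 317.60 V.
After T2: V = 317.60 × 744/1170 = 201.96 V.
After T3: V = 201.96 × 1941/403 = 972.73 V.
I_load = 972.73/848 = 1.1471 A, so P_out = 972.73 × 1.1471 = 1115.8 W.
All ideal ⇒ P_in = P_out, so I_supply = 1115.8/415 = 2.69 A.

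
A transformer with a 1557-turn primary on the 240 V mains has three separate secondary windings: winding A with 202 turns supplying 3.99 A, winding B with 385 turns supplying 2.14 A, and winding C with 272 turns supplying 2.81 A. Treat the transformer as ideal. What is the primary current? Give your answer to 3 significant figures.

V_A = 240 × 202/1557 = 31.137 V; V_B = 240 × 385/1557 = 59.345 V; V_C = 240 × 272/1557 = 41.927 V.
P_out = V_A I_A + V_B I_B + V_C I_C = 31.137×3.99 + 59.345×2.14 + 41.927×2.81 = 124.24 + 127.00 + 117.81 = 369.05 W.
Ideal ⇒ P_in = P_out, so I_p = P_out/V_p = 369.05/240 = 1.54 A.

I_p ≈ 1.54 A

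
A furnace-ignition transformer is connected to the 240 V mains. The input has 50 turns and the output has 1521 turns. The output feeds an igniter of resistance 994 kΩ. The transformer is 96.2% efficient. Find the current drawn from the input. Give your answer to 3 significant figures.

I_in ≈ 0.232 A

V_out = 240 × 1521/50 = 7300.8 V.
I_out = V_out/R = 7300.8/994000 = 0.0073449 A.
P_out = V_out I_out = 7300.8 × 0.0073449 = 53.623 W.
P_in = P_out/η = 53.623/0.962 = 55.742 W.
I_in = P_in/V_in = 55.742/240 = 0.232 A.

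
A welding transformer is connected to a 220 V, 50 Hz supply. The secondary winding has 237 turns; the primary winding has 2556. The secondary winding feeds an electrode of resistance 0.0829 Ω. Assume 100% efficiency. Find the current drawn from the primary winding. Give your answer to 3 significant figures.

V_s = V_p × N_s/N_p = 220 × 237/2556 = 20.399 V.
I_s = V_s/R = 20.399/0.0829 = 246.07 A.
For an ideal transformer I_p N_p = I_s N_s, so I_p = 246.07 × 237/2556 = 22.8 A.

I_p ≈ 22.8 A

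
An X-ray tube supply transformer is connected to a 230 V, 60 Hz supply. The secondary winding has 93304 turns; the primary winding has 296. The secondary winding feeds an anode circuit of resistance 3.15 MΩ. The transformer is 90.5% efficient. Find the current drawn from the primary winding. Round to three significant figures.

V_s = 230 × 93304/296 = 72500 V.
I_s = V_s/R = 72500/(3.15×10^6) = 0.023016 A.
P_out = V_s I_s = 72500 × 0.023016 = 1668.6 W.
P_in = P_out/η = 1668.6/0.905 = 1843.8 W.
I_p = P_in/V_p = 1843.8/230 = 8.02 A.

I_p ≈ 8.02 A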